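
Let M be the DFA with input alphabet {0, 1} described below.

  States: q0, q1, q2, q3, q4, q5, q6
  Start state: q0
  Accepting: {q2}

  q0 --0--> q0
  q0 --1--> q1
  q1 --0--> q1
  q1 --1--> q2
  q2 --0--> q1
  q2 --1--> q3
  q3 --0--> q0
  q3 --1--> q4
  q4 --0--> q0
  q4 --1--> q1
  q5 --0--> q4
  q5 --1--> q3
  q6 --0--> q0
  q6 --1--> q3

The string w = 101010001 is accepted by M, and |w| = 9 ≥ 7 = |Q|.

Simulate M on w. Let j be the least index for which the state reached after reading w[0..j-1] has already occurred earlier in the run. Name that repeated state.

State sequence: q0 -1-> q1 -0-> q1 -1-> q2 -0-> q1 -1-> q2 -0-> q1 -0-> q1 -0-> q1 -1-> q2
First repeat at step 2: q1 was already visited.

The earliest repeat is at step j = 2: M is in q1, which it already visited at step i = 1.

q1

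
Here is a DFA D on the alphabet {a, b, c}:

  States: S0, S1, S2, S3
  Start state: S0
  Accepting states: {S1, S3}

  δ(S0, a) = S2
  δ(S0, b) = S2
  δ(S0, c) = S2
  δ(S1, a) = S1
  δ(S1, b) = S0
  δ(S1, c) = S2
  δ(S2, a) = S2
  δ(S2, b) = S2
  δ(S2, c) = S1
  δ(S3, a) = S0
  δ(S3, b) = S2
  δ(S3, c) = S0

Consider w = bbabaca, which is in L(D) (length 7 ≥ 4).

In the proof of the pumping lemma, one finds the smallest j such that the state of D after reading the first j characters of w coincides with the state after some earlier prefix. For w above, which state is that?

S2

Run of D on w = b b a b a c a:
  step 0: S0  (start)
  step 1: S2  (read b: S0→S2)
  step 2: S2  (read b: S2→S2)   ← first repeat (S2 seen earlier)
  step 3: S2  (read a: S2→S2)
  step 4: S2  (read b: S2→S2)
  step 5: S2  (read a: S2→S2)
  step 6: S1  (read c: S2→S1)
  step 7: S1  (read a: S1→S1)

The earliest repeat is at step j = 2: D is in S2, which it already visited at step i = 1.
The DFA has 4 states, so the proof of the pumping lemma guarantees a repeated state among the first 4+1 visited; the segment between the two visits is the pumpable y.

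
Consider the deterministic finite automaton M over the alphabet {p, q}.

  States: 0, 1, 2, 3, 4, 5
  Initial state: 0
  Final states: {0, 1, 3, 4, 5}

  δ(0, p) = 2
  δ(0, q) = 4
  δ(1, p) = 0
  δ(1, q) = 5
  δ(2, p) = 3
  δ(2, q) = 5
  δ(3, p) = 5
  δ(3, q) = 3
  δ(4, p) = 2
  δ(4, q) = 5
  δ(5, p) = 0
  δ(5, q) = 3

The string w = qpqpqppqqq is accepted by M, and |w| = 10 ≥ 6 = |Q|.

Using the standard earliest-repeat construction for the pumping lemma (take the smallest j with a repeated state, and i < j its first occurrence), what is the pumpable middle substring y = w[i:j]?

Run of M on w = q p q p q p p q q q:
  step 0: 0  (start)
  step 1: 4  (read q: 0→4)
  step 2: 2  (read p: 4→2)
  step 3: 5  (read q: 2→5)
  step 4: 0  (read p: 5→0)   ← first repeat (0 seen earlier)
  step 5: 4  (read q: 0→4)
  step 6: 2  (read p: 4→2)
  step 7: 3  (read p: 2→3)
  step 8: 3  (read q: 3→3)
  step 9: 3  (read q: 3→3)
  step 10: 3  (read q: 3→3)

So i = 0, j = 4, giving x = w[0:0] = ε, y = w[0:4] = qpqp, z = w[4:10] = qppqqq.
Check: |xy| = 4 ≤ 6 and |y| = 4 ≥ 1. Reading y takes M from 0 back to 0, so every xyⁱz is accepted.

qpqp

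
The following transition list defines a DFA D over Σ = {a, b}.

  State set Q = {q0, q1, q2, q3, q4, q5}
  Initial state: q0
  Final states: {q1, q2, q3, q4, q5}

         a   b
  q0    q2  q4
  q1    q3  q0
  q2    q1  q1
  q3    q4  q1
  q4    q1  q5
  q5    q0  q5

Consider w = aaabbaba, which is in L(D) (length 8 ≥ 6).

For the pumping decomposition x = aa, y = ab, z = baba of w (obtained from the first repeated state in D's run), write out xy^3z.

aaabababbaba

xy^3z = aa·ab·ab·ab·baba = aaabababbaba.
Reading y = ab takes D from q1 back to q1, so after x·y·y·y the machine is still in q1, and z then leads to the accepting state q3. Hence aaabababbaba ∈ L(D).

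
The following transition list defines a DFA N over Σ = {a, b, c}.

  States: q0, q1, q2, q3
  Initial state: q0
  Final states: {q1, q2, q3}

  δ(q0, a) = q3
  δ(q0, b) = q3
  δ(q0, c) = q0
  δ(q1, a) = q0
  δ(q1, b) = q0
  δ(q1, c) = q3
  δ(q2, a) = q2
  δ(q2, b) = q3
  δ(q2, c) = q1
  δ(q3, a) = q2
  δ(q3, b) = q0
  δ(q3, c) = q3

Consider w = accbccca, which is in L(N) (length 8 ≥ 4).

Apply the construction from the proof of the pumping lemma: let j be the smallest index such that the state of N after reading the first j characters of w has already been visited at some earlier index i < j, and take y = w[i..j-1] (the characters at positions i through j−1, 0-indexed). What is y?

c

State sequence: q0 -a-> q3 -c-> q3 -c-> q3 -b-> q0 -c-> q0 -c-> q0 -c-> q0 -a-> q3
First repeat at step 2: q3 was already visited.

So i = 1, j = 2, giving x = w[0:1] = a, y = w[1:2] = c, z = w[2:8] = cbccca.
Check: |xy| = 2 ≤ 4 and |y| = 1 ≥ 1. Reading y takes N from q3 back to q3, so every xyⁱz is accepted.
With |Q| = 4, pigeonhole forces a state repeat no later than step 4; the substring read between the first and second visits to that state can be pumped.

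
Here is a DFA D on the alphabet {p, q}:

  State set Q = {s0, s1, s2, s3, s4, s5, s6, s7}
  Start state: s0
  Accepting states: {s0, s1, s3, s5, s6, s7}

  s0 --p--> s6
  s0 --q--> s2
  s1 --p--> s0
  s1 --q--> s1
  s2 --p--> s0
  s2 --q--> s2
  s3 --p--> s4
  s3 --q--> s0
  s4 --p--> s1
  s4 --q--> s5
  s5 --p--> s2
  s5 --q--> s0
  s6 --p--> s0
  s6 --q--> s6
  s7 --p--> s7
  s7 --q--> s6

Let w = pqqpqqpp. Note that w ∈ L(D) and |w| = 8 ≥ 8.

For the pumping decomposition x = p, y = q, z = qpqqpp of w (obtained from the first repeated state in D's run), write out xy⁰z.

pqpqqpp

xy⁰z = xz = p·qpqqpp = pqpqqpp.
Reading y = q takes D from s6 back to s6, so after x the machine is still in s6, and z then leads to the accepting state s6. Hence pqpqqpp ∈ L(D).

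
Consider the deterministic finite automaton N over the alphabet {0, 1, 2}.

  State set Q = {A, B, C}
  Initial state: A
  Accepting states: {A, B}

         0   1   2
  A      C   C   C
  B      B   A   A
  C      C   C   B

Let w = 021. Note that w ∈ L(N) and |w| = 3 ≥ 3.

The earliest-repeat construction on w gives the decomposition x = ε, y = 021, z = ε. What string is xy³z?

xy^3z = ε·021·021·021·ε = 021021021.
Reading y = 021 takes N from A back to A, so after x·y·y·y the machine is still in A, and z then leads to the accepting state A. Hence 021021021 ∈ L(N).

021021021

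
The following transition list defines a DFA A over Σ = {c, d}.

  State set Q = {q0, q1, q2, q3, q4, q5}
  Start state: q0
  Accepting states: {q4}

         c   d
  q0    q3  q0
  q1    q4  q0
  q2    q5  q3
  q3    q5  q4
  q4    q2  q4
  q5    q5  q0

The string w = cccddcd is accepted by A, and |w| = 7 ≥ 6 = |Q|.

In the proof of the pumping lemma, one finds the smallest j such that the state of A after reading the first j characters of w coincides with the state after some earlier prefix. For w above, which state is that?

Run of A on w = c c c d d c d:
  step 0: q0  (start)
  step 1: q3  (read c: q0→q3)
  step 2: q5  (read c: q3→q5)
  step 3: q5  (read c: q5→q5)   ← first repeat (q5 seen earlier)
  step 4: q0  (read d: q5→q0)
  step 5: q0  (read d: q0→q0)
  step 6: q3  (read c: q0→q3)
  step 7: q4  (read d: q3→q4)

The earliest repeat is at step j = 3: A is in q5, which it already visited at step i = 2.

q5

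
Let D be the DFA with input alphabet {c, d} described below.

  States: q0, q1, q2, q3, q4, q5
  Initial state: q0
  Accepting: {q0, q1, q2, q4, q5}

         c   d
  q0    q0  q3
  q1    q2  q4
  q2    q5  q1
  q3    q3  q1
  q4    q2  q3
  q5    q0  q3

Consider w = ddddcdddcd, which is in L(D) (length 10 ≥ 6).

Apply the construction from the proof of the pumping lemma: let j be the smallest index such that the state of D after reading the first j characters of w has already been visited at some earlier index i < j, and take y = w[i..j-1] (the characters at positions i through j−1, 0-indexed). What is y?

Run of D on w = d d d d c d d d c d:
  step 0: q0  (start)
  step 1: q3  (read d: q0→q3)
  step 2: q1  (read d: q3→q1)
  step 3: q4  (read d: q1→q4)
  step 4: q3  (read d: q4→q3)   ← first repeat (q3 seen earlier)
  step 5: q3  (read c: q3→q3)
  step 6: q1  (read d: q3→q1)
  step 7: q4  (read d: q1→q4)
  step 8: q3  (read d: q4→q3)
  step 9: q3  (read c: q3→q3)
  step 10: q1  (read d: q3→q1)

So i = 1, j = 4, giving x = w[0:1] = d, y = w[1:4] = ddd, z = w[4:10] = cdddcd.
Check: |xy| = 4 ≤ 6 and |y| = 3 ≥ 1. Reading y takes D from q3 back to q3, so every xyⁱz is accepted.

ddd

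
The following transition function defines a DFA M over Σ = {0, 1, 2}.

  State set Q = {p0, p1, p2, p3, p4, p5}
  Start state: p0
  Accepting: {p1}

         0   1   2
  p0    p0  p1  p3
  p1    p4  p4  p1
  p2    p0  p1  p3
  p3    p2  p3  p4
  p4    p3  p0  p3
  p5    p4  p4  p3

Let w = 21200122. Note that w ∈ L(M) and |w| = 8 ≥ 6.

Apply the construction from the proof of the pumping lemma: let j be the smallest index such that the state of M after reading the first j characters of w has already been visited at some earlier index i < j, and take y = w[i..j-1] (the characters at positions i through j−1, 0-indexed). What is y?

State sequence: p0 -2-> p3 -1-> p3 -2-> p4 -0-> p3 -0-> p2 -1-> p1 -2-> p1 -2-> p1
First repeat at step 2: p3 was already visited.

So i = 1, j = 2, giving x = w[0:1] = 2, y = w[1:2] = 1, z = w[2:8] = 200122.
Check: |xy| = 2 ≤ 6 and |y| = 1 ≥ 1. Reading y takes M from p3 back to p3, so every xyⁱz is accepted.

1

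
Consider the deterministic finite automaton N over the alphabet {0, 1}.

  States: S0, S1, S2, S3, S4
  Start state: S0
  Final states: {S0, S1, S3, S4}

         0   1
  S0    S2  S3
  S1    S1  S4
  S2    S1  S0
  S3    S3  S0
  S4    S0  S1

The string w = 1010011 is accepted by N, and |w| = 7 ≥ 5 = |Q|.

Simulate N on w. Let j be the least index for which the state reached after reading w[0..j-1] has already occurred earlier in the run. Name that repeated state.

State sequence: S0 -1-> S3 -0-> S3 -1-> S0 -0-> S2 -0-> S1 -1-> S4 -1-> S1
First repeat at step 2: S3 was already visited.

The earliest repeat is at step j = 2: N is in S3, which it already visited at step i = 1.
Pumping length from the standard proof: p = 5 (the number of states). The repeated state found above gives |xy| = j ≤ 5 and |y| = j − i ≥ 1.

S3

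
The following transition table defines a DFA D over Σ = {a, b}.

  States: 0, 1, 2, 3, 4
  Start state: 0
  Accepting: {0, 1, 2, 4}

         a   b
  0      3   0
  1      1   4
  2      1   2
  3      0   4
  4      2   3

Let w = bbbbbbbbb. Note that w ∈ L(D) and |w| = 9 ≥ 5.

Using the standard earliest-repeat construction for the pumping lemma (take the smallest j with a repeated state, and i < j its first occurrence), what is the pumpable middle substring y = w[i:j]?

b

State sequence: 0 -b-> 0 -b-> 0 -b-> 0 -b-> 0 -b-> 0 -b-> 0 -b-> 0 -b-> 0 -b-> 0
First repeat at step 1: 0 was already visited.

So i = 0, j = 1, giving x = w[0:0] = ε, y = w[0:1] = b, z = w[1:9] = bbbbbbbb.
Check: |xy| = 1 ≤ 5 and |y| = 1 ≥ 1. Reading y takes D from 0 back to 0, so every xyⁱz is accepted.
Since D has 5 states, any run of length ≥ 5 visits 5+1 states, so by pigeonhole some state repeats within the first 5 steps — that repeat gives the pumpable loop.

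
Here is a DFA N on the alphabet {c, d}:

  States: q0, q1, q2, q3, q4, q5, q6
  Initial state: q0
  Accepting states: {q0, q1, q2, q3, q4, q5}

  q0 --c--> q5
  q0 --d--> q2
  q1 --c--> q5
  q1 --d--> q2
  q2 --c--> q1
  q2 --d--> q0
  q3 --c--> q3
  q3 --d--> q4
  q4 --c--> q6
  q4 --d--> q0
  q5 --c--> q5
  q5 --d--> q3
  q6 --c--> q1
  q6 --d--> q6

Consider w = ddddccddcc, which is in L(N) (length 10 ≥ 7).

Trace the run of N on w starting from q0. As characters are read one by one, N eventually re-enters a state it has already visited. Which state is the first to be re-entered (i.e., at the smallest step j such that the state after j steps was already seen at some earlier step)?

Run of N on w = d d d d c c d d c c:
  step 0: q0  (start)
  step 1: q2  (read d: q0→q2)
  step 2: q0  (read d: q2→q0)   ← first repeat (q0 seen earlier)
  step 3: q2  (read d: q0→q2)
  step 4: q0  (read d: q2→q0)
  step 5: q5  (read c: q0→q5)
  step 6: q5  (read c: q5→q5)
  step 7: q3  (read d: q5→q3)
  step 8: q4  (read d: q3→q4)
  step 9: q6  (read c: q4→q6)
  step 10: q1  (read c: q6→q1)

The earliest repeat is at step j = 2: N is in q0, which it already visited at step i = 0.
The DFA has 7 states, so the proof of the pumping lemma guarantees a repeated state among the first 7+1 visited; the segment between the two visits is the pumpable y.

q0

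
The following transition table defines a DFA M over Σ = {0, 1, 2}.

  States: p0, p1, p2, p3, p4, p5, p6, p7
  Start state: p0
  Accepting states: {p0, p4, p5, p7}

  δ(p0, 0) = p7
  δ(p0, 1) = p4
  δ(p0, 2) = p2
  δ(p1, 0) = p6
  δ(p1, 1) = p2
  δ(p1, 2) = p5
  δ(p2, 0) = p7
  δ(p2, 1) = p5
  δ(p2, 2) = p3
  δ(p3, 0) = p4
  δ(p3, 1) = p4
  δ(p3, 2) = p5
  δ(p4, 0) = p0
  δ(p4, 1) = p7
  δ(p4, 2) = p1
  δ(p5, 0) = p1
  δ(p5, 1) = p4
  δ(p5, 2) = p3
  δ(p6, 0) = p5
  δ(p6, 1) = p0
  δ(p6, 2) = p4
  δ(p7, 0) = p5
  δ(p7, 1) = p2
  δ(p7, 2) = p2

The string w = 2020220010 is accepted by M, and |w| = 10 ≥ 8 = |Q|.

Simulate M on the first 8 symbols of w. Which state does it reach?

Run of M on the first 8 characters of w = 2 0 2 0 2 2 0 0:
  step 0: p0  (start)
  step 1: p2  (read 2: p0→p2)
  step 2: p7  (read 0: p2→p7)
  step 3: p2  (read 2: p7→p2)
  step 4: p7  (read 0: p2→p7)
  step 5: p2  (read 2: p7→p2)
  step 6: p3  (read 2: p2→p3)
  step 7: p4  (read 0: p3→p4)
  step 8: p0  (read 0: p4→p0)

After reading 8 characters, M is in state p0.
(This kind of state-tracing is the core of the pumping-lemma construction: with 8 states, pigeonhole forces a repeat within the first 8 steps.)

p0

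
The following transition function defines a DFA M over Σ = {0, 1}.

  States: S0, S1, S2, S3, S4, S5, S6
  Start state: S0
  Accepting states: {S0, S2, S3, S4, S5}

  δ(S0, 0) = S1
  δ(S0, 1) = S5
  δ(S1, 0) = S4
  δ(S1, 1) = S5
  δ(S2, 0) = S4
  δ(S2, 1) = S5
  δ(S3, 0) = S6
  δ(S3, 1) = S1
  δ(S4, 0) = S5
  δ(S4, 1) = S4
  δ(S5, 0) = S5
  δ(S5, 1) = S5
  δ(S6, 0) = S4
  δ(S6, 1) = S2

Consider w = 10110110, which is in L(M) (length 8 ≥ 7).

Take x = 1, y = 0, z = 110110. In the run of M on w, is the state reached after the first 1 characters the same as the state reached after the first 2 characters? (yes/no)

yes

Run of M on the first 2 characters of w = 1 0:
  step 0: S0  (start)
  step 1: S5  (read 1: S0→S5)
  step 2: S5  (read 0: S5→S5)

After x (step 1): S5. After xy (step 2): S5.
They match, so y = 0 drives M around a cycle from S5 back to itself; pumping y any number of times keeps M in S5 before reading z, and xyⁱz ∈ L(M) for every i ≥ 0.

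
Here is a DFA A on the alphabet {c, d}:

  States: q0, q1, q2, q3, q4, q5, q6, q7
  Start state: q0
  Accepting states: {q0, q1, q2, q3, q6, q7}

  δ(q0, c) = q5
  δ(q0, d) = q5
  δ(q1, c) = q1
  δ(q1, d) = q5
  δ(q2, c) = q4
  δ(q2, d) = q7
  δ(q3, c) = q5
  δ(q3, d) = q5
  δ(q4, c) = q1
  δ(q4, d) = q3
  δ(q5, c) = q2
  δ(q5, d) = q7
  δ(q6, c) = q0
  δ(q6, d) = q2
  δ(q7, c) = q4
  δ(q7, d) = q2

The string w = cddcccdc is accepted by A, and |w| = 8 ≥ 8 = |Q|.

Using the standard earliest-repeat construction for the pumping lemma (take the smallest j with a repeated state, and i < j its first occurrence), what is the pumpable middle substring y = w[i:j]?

c

Run of A on w = c d d c c c d c:
  step 0: q0  (start)
  step 1: q5  (read c: q0→q5)
  step 2: q7  (read d: q5→q7)
  step 3: q2  (read d: q7→q2)
  step 4: q4  (read c: q2→q4)
  step 5: q1  (read c: q4→q1)
  step 6: q1  (read c: q1→q1)   ← first repeat (q1 seen earlier)
  step 7: q5  (read d: q1→q5)
  step 8: q2  (read c: q5→q2)

So i = 5, j = 6, giving x = w[0:5] = cddcc, y = w[5:6] = c, z = w[6:8] = dc.
Check: |xy| = 6 ≤ 8 and |y| = 1 ≥ 1. Reading y takes A from q1 back to q1, so every xyⁱz is accepted.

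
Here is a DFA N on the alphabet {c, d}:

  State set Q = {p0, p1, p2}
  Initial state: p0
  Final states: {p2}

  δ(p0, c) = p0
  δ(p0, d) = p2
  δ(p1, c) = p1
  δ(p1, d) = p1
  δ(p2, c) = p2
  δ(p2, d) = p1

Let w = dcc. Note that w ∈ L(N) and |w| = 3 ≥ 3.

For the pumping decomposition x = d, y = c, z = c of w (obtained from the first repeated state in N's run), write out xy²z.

xy^2z = d·c·c·c = dccc.
Reading y = c takes N from p2 back to p2, so after x·y·y the machine is still in p2, and z then leads to the accepting state p2. Hence dccc ∈ L(N).

dccc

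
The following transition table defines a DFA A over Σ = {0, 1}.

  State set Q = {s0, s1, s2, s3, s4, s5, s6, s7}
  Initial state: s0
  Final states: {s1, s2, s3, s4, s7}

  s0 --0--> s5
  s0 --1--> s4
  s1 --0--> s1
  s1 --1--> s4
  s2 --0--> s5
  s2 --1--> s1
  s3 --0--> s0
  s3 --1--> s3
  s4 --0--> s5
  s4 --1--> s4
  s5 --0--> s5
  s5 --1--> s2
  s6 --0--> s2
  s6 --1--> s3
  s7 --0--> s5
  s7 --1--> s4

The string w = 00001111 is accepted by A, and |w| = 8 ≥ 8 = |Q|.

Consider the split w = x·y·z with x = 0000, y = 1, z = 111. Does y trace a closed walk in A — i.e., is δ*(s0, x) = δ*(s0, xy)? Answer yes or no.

no

State sequence: s0 -0-> s5 -0-> s5 -0-> s5 -0-> s5 -1-> s2

After x (step 4): s5. After xy (step 5): s2.
They differ (s5 ≠ s2), so y is not a cycle from the state after x; this split is not the one the pumping-lemma construction produces, and pumping y need not keep the string in L(A).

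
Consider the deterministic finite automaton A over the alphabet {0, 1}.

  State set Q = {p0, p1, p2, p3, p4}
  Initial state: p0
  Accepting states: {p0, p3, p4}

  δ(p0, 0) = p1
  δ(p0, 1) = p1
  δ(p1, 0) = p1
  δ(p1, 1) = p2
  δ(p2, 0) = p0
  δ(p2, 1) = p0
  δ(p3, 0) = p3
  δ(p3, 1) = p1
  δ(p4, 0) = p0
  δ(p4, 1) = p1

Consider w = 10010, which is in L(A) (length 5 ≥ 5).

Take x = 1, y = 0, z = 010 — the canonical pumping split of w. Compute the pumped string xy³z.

xy^3z = 1·0·0·0·010 = 1000010.
Reading y = 0 takes A from p1 back to p1, so after x·y·y·y the machine is still in p1, and z then leads to the accepting state p0. Hence 1000010 ∈ L(A).

1000010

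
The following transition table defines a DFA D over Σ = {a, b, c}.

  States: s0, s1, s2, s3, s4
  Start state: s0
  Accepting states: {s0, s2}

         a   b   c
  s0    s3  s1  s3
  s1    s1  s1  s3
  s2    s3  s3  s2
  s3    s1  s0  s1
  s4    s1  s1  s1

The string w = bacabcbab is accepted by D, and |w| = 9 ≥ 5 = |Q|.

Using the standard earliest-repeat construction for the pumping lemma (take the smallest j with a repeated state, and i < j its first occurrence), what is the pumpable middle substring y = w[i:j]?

a

State sequence: s0 -b-> s1 -a-> s1 -c-> s3 -a-> s1 -b-> s1 -c-> s3 -b-> s0 -a-> s3 -b-> s0
First repeat at step 2: s1 was already visited.

So i = 1, j = 2, giving x = w[0:1] = b, y = w[1:2] = a, z = w[2:9] = cabcbab.
Check: |xy| = 2 ≤ 5 and |y| = 1 ≥ 1. Reading y takes D from s1 back to s1, so every xyⁱz is accepted.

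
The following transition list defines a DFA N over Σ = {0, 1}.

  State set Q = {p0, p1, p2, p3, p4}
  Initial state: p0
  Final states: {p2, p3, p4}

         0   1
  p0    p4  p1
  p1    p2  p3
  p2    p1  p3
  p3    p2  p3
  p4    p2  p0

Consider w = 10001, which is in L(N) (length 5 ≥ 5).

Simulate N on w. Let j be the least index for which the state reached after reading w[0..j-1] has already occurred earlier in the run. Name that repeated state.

Run of N on w = 1 0 0 0 1:
  step 0: p0  (start)
  step 1: p1  (read 1: p0→p1)
  step 2: p2  (read 0: p1→p2)
  step 3: p1  (read 0: p2→p1)   ← first repeat (p1 seen earlier)
  step 4: p2  (read 0: p1→p2)
  step 5: p3  (read 1: p2→p3)

The earliest repeat is at step j = 3: N is in p1, which it already visited at step i = 1.
Pumping length from the standard proof: p = 5 (the number of states). The repeated state found above gives |xy| = j ≤ 5 and |y| = j − i ≥ 1.

p1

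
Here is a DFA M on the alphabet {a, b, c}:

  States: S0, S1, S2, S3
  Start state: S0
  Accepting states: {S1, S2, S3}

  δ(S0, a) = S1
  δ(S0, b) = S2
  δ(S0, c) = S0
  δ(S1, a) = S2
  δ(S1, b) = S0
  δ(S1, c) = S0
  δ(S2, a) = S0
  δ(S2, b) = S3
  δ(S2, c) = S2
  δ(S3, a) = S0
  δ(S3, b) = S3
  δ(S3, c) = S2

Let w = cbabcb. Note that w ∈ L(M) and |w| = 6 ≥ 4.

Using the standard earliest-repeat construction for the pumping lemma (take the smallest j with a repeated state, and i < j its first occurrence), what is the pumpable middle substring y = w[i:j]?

State sequence: S0 -c-> S0 -b-> S2 -a-> S0 -b-> S2 -c-> S2 -b-> S3
First repeat at step 1: S0 was already visited.

So i = 0, j = 1, giving x = w[0:0] = ε, y = w[0:1] = c, z = w[1:6] = babcb.
Check: |xy| = 1 ≤ 4 and |y| = 1 ≥ 1. Reading y takes M from S0 back to S0, so every xyⁱz is accepted.

c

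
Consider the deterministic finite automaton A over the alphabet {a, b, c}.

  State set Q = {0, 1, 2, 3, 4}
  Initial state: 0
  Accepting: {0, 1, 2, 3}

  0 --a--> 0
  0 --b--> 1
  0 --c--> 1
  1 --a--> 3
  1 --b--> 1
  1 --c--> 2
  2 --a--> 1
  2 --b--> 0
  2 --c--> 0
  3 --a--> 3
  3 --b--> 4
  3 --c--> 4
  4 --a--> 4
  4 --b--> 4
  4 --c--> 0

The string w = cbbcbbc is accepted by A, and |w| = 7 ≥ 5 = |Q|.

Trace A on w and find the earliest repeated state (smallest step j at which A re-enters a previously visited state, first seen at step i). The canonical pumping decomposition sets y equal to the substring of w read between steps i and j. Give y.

State sequence: 0 -c-> 1 -b-> 1 -b-> 1 -c-> 2 -b-> 0 -b-> 1 -c-> 2
First repeat at step 2: 1 was already visited.

So i = 1, j = 2, giving x = w[0:1] = c, y = w[1:2] = b, z = w[2:7] = bcbbc.
Check: |xy| = 2 ≤ 5 and |y| = 1 ≥ 1. Reading y takes A from 1 back to 1, so every xyⁱz is accepted.

b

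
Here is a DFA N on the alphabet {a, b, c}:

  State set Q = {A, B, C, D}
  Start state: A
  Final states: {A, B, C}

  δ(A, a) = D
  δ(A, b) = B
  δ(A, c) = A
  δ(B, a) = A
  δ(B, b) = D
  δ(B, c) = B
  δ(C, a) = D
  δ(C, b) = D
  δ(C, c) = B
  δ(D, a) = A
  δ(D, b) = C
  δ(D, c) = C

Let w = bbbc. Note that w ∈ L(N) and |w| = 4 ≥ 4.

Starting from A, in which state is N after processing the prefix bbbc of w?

Run of N on the first 4 characters of w = b b b c:
  step 0: A  (start)
  step 1: B  (read b: A→B)
  step 2: D  (read b: B→D)
  step 3: C  (read b: D→C)
  step 4: B  (read c: C→B)

After reading 4 characters, N is in state B.
(This kind of state-tracing is the core of the pumping-lemma construction: with 4 states, pigeonhole forces a repeat within the first 4 steps.)

B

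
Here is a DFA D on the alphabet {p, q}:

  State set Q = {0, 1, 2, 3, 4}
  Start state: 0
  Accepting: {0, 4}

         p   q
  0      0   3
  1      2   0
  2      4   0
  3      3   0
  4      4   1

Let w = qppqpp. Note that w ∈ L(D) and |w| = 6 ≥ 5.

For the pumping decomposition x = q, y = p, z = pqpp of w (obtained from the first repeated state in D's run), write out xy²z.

qpppqpp

xy^2z = q·p·p·pqpp = qpppqpp.
Reading y = p takes D from 3 back to 3, so after x·y·y the machine is still in 3, and z then leads to the accepting state 0. Hence qpppqpp ∈ L(D).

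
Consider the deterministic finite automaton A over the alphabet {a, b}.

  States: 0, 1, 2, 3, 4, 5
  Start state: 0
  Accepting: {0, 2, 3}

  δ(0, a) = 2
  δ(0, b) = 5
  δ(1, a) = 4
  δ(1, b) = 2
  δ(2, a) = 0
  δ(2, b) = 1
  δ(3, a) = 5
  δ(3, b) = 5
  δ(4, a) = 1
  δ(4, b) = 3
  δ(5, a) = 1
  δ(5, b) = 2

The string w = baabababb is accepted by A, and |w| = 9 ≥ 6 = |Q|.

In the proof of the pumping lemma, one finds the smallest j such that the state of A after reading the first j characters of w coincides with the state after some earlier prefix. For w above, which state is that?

State sequence: 0 -b-> 5 -a-> 1 -a-> 4 -b-> 3 -a-> 5 -b-> 2 -a-> 0 -b-> 5 -b-> 2
First repeat at step 5: 5 was already visited.

The earliest repeat is at step j = 5: A is in 5, which it already visited at step i = 1.
Pumping length from the standard proof: p = 6 (the number of states). The repeated state found above gives |xy| = j ≤ 6 and |y| = j − i ≥ 1.

5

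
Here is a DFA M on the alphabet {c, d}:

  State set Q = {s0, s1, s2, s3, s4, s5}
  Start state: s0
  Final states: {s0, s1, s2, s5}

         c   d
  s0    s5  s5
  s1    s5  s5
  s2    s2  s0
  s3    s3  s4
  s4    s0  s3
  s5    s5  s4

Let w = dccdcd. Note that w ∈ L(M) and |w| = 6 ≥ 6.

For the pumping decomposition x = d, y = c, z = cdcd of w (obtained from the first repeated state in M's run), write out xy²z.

dcccdcd

xy^2z = d·c·c·cdcd = dcccdcd.
Reading y = c takes M from s5 back to s5, so after x·y·y the machine is still in s5, and z then leads to the accepting state s5. Hence dcccdcd ∈ L(M).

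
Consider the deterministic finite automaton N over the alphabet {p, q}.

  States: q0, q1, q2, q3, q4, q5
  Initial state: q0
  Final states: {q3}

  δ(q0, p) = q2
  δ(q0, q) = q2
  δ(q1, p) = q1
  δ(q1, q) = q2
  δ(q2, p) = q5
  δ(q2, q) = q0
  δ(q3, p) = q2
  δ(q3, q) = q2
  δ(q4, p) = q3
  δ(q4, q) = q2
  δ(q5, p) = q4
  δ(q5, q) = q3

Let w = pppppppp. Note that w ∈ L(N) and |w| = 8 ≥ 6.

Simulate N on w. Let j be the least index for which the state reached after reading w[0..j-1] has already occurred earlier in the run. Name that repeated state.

q2

Run of N on w = p p p p p p p p:
  step 0: q0  (start)
  step 1: q2  (read p: q0→q2)
  step 2: q5  (read p: q2→q5)
  step 3: q4  (read p: q5→q4)
  step 4: q3  (read p: q4→q3)
  step 5: q2  (read p: q3→q2)   ← first repeat (q2 seen earlier)
  step 6: q5  (read p: q2→q5)
  step 7: q4  (read p: q5→q4)
  step 8: q3  (read p: q4→q3)

The earliest repeat is at step j = 5: N is in q2, which it already visited at step i = 1.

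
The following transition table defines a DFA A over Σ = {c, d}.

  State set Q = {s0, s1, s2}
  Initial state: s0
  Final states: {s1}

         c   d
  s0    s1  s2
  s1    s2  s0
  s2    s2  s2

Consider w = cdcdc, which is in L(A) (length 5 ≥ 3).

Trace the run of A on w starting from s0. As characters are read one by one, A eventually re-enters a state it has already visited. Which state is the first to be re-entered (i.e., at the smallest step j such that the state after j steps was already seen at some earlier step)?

s0

Run of A on w = c d c d c:
  step 0: s0  (start)
  step 1: s1  (read c: s0→s1)
  step 2: s0  (read d: s1→s0)   ← first repeat (s0 seen earlier)
  step 3: s1  (read c: s0→s1)
  step 4: s0  (read d: s1→s0)
  step 5: s1  (read c: s0→s1)

The earliest repeat is at step j = 2: A is in s0, which it already visited at step i = 0.
With |Q| = 3, pigeonhole forces a state repeat no later than step 3; the substring read between the first and second visits to that state can be pumped.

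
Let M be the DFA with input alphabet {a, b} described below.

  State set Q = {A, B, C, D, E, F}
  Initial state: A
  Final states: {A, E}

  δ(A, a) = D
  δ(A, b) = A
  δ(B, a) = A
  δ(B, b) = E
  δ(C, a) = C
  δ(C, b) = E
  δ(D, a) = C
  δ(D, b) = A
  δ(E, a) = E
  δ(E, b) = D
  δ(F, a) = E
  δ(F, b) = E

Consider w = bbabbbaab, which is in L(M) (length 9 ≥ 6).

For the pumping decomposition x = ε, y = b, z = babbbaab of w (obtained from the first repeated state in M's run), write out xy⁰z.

xy⁰z = xz = ε·babbbaab = babbbaab.
Reading y = b takes M from A back to A, so after x the machine is still in A, and z then leads to the accepting state E. Hence babbbaab ∈ L(M).

babbbaab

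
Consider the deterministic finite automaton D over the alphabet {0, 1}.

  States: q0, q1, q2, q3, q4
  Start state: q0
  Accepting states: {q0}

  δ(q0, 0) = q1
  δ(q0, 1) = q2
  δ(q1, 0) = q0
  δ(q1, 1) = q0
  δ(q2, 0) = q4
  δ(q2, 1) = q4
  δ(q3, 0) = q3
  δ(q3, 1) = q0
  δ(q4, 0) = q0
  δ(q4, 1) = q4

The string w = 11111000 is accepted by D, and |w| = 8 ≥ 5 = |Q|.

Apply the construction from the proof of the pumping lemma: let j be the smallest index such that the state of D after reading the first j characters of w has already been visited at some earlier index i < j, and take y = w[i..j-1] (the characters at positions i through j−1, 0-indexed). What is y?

Run of D on w = 1 1 1 1 1 0 0 0:
  step 0: q0  (start)
  step 1: q2  (read 1: q0→q2)
  step 2: q4  (read 1: q2→q4)
  step 3: q4  (read 1: q4→q4)   ← first repeat (q4 seen earlier)
  step 4: q4  (read 1: q4→q4)
  step 5: q4  (read 1: q4→q4)
  step 6: q0  (read 0: q4→q0)
  step 7: q1  (read 0: q0→q1)
  step 8: q0  (read 0: q1→q0)

So i = 2, j = 3, giving x = w[0:2] = 11, y = w[2:3] = 1, z = w[3:8] = 11000.
Check: |xy| = 3 ≤ 5 and |y| = 1 ≥ 1. Reading y takes D from q4 back to q4, so every xyⁱz is accepted.
With |Q| = 5, pigeonhole forces a state repeat no later than step 5; the substring read between the first and second visits to that state can be pumped.

1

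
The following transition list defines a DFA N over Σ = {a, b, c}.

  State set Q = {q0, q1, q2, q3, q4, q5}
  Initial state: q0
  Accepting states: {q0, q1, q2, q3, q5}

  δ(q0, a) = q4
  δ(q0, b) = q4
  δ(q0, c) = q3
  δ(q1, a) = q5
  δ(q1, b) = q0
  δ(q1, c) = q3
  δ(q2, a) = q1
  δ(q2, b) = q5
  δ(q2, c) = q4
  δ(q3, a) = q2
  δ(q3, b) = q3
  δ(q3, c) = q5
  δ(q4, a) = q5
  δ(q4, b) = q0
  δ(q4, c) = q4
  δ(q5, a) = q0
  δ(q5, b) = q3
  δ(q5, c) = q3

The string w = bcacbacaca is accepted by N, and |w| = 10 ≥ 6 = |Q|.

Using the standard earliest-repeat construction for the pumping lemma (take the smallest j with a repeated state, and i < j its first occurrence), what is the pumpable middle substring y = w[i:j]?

Run of N on w = b c a c b a c a c a:
  step 0: q0  (start)
  step 1: q4  (read b: q0→q4)
  step 2: q4  (read c: q4→q4)   ← first repeat (q4 seen earlier)
  step 3: q5  (read a: q4→q5)
  step 4: q3  (read c: q5→q3)
  step 5: q3  (read b: q3→q3)
  step 6: q2  (read a: q3→q2)
  step 7: q4  (read c: q2→q4)
  step 8: q5  (read a: q4→q5)
  step 9: q3  (read c: q5→q3)
  step 10: q2  (read a: q3→q2)

So i = 1, j = 2, giving x = w[0:1] = b, y = w[1:2] = c, z = w[2:10] = acbacaca.
Check: |xy| = 2 ≤ 6 and |y| = 1 ≥ 1. Reading y takes N from q4 back to q4, so every xyⁱz is accepted.
The DFA has 6 states, so the proof of the pumping lemma guarantees a repeated state among the first 6+1 visited; the segment between the two visits is the pumpable y.

c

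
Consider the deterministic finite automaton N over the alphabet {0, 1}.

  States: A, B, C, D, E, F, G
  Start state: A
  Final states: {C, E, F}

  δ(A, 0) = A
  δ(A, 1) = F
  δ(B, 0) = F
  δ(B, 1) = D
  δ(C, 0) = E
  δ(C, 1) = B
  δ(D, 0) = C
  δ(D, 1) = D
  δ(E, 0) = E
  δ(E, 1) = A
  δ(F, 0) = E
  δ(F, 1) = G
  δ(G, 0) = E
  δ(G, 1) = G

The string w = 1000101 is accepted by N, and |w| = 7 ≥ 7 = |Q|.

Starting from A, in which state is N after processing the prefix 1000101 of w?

F

Run of N on the first 7 characters of w = 1 0 0 0 1 0 1:
  step 0: A  (start)
  step 1: F  (read 1: A→F)
  step 2: E  (read 0: F→E)
  step 3: E  (read 0: E→E)
  step 4: E  (read 0: E→E)
  step 5: A  (read 1: E→A)
  step 6: A  (read 0: A→A)
  step 7: F  (read 1: A→F)

After reading 7 characters, N is in state F.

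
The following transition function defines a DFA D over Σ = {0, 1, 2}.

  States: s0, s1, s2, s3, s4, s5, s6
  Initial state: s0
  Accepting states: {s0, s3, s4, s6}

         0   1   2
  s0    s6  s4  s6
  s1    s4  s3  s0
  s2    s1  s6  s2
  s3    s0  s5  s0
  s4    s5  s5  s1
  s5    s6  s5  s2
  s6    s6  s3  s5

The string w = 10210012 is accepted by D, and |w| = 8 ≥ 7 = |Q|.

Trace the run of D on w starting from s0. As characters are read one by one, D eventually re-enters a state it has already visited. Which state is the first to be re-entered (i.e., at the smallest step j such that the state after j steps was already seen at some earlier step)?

s6

Run of D on w = 1 0 2 1 0 0 1 2:
  step 0: s0  (start)
  step 1: s4  (read 1: s0→s4)
  step 2: s5  (read 0: s4→s5)
  step 3: s2  (read 2: s5→s2)
  step 4: s6  (read 1: s2→s6)
  step 5: s6  (read 0: s6→s6)   ← first repeat (s6 seen earlier)
  step 6: s6  (read 0: s6→s6)
  step 7: s3  (read 1: s6→s3)
  step 8: s0  (read 2: s3→s0)

The earliest repeat is at step j = 5: D is in s6, which it already visited at step i = 4.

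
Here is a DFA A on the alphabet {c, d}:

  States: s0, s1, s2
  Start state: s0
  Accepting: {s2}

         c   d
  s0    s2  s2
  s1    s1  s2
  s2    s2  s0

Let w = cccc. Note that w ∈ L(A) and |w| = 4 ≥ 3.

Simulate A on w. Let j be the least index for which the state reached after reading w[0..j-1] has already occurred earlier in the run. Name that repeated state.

s2

Run of A on w = c c c c:
  step 0: s0  (start)
  step 1: s2  (read c: s0→s2)
  step 2: s2  (read c: s2→s2)   ← first repeat (s2 seen earlier)
  step 3: s2  (read c: s2→s2)
  step 4: s2  (read c: s2→s2)

The earliest repeat is at step j = 2: A is in s2, which it already visited at step i = 1.
Pumping length from the standard proof: p = 3 (the number of states). The repeated state found above gives |xy| = j ≤ 3 and |y| = j − i ≥ 1.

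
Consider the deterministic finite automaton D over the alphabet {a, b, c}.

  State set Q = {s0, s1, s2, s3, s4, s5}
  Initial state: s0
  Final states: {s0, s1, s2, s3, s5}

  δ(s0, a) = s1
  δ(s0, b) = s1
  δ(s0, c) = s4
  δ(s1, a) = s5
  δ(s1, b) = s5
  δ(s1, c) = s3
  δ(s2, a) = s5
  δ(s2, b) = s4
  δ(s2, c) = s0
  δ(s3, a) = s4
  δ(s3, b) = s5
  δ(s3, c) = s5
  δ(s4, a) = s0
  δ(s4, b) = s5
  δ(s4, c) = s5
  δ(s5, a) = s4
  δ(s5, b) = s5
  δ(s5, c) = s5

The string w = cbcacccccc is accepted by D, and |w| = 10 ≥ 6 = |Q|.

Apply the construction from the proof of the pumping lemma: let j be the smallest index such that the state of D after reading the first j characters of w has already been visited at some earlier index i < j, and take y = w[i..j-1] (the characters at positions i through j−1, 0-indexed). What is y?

State sequence: s0 -c-> s4 -b-> s5 -c-> s5 -a-> s4 -c-> s5 -c-> s5 -c-> s5 -c-> s5 -c-> s5 -c-> s5
First repeat at step 3: s5 was already visited.

So i = 2, j = 3, giving x = w[0:2] = cb, y = w[2:3] = c, z = w[3:10] = acccccc.
Check: |xy| = 3 ≤ 6 and |y| = 1 ≥ 1. Reading y takes D from s5 back to s5, so every xyⁱz is accepted.
Pumping length from the standard proof: p = 6 (the number of states). The repeated state found above gives |xy| = j ≤ 6 and |y| = j − i ≥ 1.

c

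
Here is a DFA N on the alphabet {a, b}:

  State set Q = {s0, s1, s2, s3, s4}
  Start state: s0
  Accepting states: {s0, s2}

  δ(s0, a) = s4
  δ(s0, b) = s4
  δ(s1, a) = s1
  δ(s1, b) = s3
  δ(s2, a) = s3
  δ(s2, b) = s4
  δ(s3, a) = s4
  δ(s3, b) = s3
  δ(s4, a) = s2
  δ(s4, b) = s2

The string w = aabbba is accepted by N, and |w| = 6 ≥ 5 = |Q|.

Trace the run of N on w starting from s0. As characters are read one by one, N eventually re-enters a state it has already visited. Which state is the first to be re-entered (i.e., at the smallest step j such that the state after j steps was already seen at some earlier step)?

s4

Run of N on w = a a b b b a:
  step 0: s0  (start)
  step 1: s4  (read a: s0→s4)
  step 2: s2  (read a: s4→s2)
  step 3: s4  (read b: s2→s4)   ← first repeat (s4 seen earlier)
  step 4: s2  (read b: s4→s2)
  step 5: s4  (read b: s2→s4)
  step 6: s2  (read a: s4→s2)

The earliest repeat is at step j = 3: N is in s4, which it already visited at step i = 1.
Since N has 5 states, any run of length ≥ 5 visits 5+1 states, so by pigeonhole some state repeats within the first 5 steps — that repeat gives the pumpable loop.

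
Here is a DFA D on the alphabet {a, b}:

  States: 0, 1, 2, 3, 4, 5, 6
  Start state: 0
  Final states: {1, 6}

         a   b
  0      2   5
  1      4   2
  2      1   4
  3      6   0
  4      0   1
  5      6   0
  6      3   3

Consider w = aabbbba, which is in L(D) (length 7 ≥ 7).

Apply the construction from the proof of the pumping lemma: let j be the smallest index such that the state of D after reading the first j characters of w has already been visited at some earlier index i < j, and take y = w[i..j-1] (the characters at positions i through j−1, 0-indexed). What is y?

ab

Run of D on w = a a b b b b a:
  step 0: 0  (start)
  step 1: 2  (read a: 0→2)
  step 2: 1  (read a: 2→1)
  step 3: 2  (read b: 1→2)   ← first repeat (2 seen earlier)
  step 4: 4  (read b: 2→4)
  step 5: 1  (read b: 4→1)
  step 6: 2  (read b: 1→2)
  step 7: 1  (read a: 2→1)

So i = 1, j = 3, giving x = w[0:1] = a, y = w[1:3] = ab, z = w[3:7] = bbba.
Check: |xy| = 3 ≤ 7 and |y| = 2 ≥ 1. Reading y takes D from 2 back to 2, so every xyⁱz is accepted.
Since D has 7 states, any run of length ≥ 7 visits 7+1 states, so by pigeonhole some state repeats within the first 7 steps — that repeat gives the pumpable loop.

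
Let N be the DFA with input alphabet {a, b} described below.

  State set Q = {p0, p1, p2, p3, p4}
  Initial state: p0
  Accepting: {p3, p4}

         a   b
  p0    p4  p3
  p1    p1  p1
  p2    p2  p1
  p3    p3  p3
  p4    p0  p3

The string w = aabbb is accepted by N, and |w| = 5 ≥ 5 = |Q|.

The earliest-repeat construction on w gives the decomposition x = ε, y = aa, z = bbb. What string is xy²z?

xy^2z = ε·aa·aa·bbb = aaaabbb.
Reading y = aa takes N from p0 back to p0, so after x·y·y the machine is still in p0, and z then leads to the accepting state p3. Hence aaaabbb ∈ L(N).

aaaabbb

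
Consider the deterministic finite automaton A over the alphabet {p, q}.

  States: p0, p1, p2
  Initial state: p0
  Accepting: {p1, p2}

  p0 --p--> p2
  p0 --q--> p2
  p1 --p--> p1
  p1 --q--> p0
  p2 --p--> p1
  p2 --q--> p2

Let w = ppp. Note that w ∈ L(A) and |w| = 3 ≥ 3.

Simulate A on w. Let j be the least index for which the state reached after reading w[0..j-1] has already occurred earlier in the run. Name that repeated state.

State sequence: p0 -p-> p2 -p-> p1 -p-> p1
First repeat at step 3: p1 was already visited.

The earliest repeat is at step j = 3: A is in p1, which it already visited at step i = 2.
Pumping length from the standard proof: p = 3 (the number of states). The repeated state found above gives |xy| = j ≤ 3 and |y| = j − i ≥ 1.

p1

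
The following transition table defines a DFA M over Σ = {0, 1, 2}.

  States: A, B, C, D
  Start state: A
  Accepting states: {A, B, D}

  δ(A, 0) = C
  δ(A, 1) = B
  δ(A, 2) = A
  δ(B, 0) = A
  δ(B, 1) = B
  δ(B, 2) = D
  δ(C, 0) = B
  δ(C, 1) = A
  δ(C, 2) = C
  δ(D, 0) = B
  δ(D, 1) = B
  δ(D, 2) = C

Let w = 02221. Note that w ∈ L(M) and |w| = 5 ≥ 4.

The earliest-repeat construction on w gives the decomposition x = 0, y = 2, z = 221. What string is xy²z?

022221

xy^2z = 0·2·2·221 = 022221.
Reading y = 2 takes M from C back to C, so after x·y·y the machine is still in C, and z then leads to the accepting state A. Hence 022221 ∈ L(M).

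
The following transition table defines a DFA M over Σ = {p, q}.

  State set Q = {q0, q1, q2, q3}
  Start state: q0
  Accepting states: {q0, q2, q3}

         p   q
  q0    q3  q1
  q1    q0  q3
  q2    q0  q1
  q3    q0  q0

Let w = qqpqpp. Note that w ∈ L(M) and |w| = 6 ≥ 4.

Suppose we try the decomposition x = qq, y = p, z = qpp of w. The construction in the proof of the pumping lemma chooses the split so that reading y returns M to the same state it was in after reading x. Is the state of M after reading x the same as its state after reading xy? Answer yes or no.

State sequence: q0 -q-> q1 -q-> q3 -p-> q0

After x (step 2): q3. After xy (step 3): q0.
They differ (q3 ≠ q0), so y is not a cycle from the state after x; this split is not the one the pumping-lemma construction produces, and pumping y need not keep the string in L(M).

no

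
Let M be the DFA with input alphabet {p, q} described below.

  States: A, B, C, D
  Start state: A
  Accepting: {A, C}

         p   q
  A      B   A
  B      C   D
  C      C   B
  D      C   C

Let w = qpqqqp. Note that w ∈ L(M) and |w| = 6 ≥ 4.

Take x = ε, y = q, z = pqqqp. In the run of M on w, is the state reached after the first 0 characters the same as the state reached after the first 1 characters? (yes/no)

Run of M on the first 1 characters of w = q:
  step 0: A  (start)
  step 1: A  (read q: A→A)

After x (step 0): A. After xy (step 1): A.
They match, so y = q drives M around a cycle from A back to itself; pumping y any number of times keeps M in A before reading z, and xyⁱz ∈ L(M) for every i ≥ 0.

yes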